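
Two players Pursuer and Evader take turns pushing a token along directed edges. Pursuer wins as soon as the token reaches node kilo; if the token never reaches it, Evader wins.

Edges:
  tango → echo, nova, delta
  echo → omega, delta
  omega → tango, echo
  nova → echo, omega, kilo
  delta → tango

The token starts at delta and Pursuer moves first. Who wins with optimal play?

Track states (vertex, player-to-move).
A0 = {(kilo,Pursuer), (kilo,Evader)}
A1: add {(nova,Pursuer)}.
A2 = A1; e.g. (tango,Pursuer) stays out. (delta,Pursuer) never enters ⇒ Evader avoids the target.

Evader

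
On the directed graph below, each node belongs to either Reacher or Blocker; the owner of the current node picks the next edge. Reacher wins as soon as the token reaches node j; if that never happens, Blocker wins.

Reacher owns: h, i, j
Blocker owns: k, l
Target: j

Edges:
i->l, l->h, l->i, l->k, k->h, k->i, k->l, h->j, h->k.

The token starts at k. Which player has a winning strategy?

Blocker

A0 = {j}
A1: add {h} — h (Reacher) has h→j.
A2 = A1; e.g. i (Reacher) has no edge into A1. Fixed point.
k never enters the attractor, so Blocker can avoid the target forever.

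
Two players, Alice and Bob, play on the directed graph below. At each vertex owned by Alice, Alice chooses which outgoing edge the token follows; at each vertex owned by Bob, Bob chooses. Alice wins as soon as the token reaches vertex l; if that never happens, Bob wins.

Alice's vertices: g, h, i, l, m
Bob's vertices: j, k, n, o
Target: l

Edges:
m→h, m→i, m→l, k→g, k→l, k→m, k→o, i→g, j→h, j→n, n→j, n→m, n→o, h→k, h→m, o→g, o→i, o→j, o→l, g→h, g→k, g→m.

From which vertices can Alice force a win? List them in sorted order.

g, h, i, l, m

A0 = {l}
A1: add {m} — m (Alice) has m→l.
A2: add {g, h} — g (Alice) has g→m; h (Alice) has h→m.
A3: add {i} — i (Alice) has i→g.
A4 = A3; e.g. j (Bob) can still go to n. Fixed point.
Alice's winning region = {g, h, i, l, m}.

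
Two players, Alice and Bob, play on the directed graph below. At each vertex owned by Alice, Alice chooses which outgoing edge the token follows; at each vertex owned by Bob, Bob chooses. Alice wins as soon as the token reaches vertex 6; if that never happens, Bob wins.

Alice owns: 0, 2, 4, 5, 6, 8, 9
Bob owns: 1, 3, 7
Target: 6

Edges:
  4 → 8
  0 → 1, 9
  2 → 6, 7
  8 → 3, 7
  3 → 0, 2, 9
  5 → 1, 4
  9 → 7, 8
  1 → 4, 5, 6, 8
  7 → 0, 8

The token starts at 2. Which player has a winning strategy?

A0 = {6}
A1: add {2} — 2 (Alice) has 2→6.
A2 = A1; e.g. 0 (Alice) has no edge into A1. Fixed point.
2 ∈ A1, so Alice can force the target.

Alice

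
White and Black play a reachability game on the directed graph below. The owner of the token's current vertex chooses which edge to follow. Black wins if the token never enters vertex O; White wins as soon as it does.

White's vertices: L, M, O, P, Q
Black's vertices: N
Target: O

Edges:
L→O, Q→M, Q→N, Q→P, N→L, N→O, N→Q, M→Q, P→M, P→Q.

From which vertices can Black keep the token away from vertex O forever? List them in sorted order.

A0 = {O}
A1: add {L} — L (White) has L→O.
A2 = A1; e.g. M (White) has no edge into A1. Fixed point.
White's attractor = {L, O}; Black avoids the target exactly from the complement.

M, N, P, Q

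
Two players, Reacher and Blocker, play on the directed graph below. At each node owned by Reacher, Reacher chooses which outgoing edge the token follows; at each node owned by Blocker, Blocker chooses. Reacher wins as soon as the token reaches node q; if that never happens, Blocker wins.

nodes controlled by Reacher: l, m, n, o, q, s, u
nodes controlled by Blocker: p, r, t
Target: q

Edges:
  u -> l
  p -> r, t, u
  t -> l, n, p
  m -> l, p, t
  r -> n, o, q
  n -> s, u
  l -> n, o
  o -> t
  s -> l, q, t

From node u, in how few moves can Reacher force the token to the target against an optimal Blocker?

A0 = {q}
A1: add {s} — s (Reacher) has s→q.
A2: add {n} — n (Reacher) has n→s.
A3: add {l} — l (Reacher) has l→n.
A4: add {m, u} — m (Reacher) has m→l; u (Reacher) has u→l.
A5 = A4; e.g. o (Reacher) has no edge into A4. Fixed point.
u enters the attractor at level 4, so Reacher can force the target in 4 moves from there.

4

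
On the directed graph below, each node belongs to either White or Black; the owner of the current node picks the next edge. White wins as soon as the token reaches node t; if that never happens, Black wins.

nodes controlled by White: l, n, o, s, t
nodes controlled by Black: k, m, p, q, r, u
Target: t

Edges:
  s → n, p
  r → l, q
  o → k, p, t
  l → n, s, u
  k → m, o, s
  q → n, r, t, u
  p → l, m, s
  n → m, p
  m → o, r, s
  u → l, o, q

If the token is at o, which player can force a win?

White

A0 = {t}
A1: add {o} — o (White) has o→t.
A2 = A1; e.g. k (Black) can still go to m. Fixed point.
o ∈ A1, so White can force the target.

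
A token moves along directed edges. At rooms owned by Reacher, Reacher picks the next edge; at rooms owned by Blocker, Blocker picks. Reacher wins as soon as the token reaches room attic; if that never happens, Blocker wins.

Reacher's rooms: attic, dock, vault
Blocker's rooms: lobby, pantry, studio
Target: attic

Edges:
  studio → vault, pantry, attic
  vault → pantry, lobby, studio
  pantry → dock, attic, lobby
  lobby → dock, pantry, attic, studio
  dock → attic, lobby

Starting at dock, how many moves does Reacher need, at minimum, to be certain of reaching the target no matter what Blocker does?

A0 = {attic}
A1: add {dock} — dock (Reacher) has dock→attic.
A2 = A1; e.g. vault (Reacher) has no edge into A1. Fixed point.
dock enters the attractor at level 1, so Reacher can force the target in 1 move from there.

1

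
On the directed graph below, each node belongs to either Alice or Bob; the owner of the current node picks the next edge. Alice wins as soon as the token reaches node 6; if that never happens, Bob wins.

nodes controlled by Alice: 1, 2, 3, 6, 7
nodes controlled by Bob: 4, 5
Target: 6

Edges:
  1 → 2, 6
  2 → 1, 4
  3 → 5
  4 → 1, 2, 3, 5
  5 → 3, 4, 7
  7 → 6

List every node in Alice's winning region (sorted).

1, 2, 6, 7

A0 = {6}
A1: add {1, 7} — 1 (Alice) has 1→6; 7 (Alice) has 7→6.
A2: add {2} — 2 (Alice) has 2→1.
A3 = A2; e.g. 3 (Alice) has no edge into A2. Fixed point.
Alice's winning region = {1, 2, 6, 7}.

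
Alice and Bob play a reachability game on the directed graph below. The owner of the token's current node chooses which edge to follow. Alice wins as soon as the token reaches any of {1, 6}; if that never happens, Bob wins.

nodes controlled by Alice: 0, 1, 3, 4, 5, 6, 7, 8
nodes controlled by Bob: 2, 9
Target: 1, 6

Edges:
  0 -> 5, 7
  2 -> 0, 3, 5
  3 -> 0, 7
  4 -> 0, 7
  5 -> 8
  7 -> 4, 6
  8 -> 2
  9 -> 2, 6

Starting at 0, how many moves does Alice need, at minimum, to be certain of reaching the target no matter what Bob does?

A0 = {1, 6}
A1: add {7} — 7 (Alice) has 7→6.
A2: add {0, 3, 4} — 0 (Alice) has 0→7; 3 (Alice) has 3→7; 4 (Alice) has 4→7.
A3 = A2; e.g. 2 (Bob) can still go to 5. Fixed point.
0 enters the attractor at level 2, so Alice can force the target in 2 moves from there.

2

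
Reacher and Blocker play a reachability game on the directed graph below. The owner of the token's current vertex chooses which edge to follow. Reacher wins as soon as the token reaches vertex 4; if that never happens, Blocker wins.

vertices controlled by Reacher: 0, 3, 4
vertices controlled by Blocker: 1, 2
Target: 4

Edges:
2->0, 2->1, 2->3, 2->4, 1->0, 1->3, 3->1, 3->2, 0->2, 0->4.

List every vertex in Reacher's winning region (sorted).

0, 4

A0 = {4}
A1: add {0} — 0 (Reacher) has 0→4.
A2 = A1; e.g. 1 (Blocker) can still go to 3. Fixed point.
Reacher's winning region = {0, 4}.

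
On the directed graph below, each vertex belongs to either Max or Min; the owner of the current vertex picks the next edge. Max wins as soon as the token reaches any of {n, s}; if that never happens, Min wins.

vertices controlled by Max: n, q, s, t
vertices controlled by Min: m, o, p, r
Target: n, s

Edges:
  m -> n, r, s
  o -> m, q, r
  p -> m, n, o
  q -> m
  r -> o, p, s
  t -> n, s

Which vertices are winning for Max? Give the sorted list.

A0 = {n, s}
A1: add {t} — t (Max) has t→n.
A2 = A1; e.g. m (Min) can still go to r. Fixed point.
Max's winning region = {n, s, t}.

n, s, t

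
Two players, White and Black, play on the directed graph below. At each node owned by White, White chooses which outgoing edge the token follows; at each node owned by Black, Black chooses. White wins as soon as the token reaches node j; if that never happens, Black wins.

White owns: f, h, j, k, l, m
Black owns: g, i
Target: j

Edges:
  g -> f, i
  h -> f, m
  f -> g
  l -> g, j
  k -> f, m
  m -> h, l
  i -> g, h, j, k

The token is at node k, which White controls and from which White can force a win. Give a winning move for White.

m

A0 = {j}
A1: add {l} — l (White) has l→j.
A2: add {m} — m (White) has m→l.
A3: add {h, k} — h (White) has h→m; k (White) has k→m.
A4 = A3; e.g. f (White) has no edge into A3. Fixed point.
From k, successor m is in the attractor (rank 2); the other successor f is not.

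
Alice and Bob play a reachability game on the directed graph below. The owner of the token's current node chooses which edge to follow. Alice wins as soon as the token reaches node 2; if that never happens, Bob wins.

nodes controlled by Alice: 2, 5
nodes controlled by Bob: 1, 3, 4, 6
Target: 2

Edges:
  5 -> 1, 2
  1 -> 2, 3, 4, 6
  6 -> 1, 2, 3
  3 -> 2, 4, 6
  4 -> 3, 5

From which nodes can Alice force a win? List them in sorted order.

2, 5

A0 = {2}
A1: add {5} — 5 (Alice) has 5→2.
A2 = A1; e.g. 1 (Bob) can still go to 3. Fixed point.
Alice's winning region = {2, 5}.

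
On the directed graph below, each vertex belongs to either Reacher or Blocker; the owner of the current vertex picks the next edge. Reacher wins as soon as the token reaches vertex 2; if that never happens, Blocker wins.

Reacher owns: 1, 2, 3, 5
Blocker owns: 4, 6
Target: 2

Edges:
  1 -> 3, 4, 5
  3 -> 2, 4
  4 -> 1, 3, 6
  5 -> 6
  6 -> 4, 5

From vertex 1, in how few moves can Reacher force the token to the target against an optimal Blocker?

2

A0 = {2}
A1: add {3} — 3 (Reacher) has 3→2.
A2: add {1} — 1 (Reacher) has 1→3.
A3 = A2; e.g. 4 (Blocker) can still go to 6. Fixed point.
1 enters the attractor at level 2, so Reacher can force the target in 2 moves from there.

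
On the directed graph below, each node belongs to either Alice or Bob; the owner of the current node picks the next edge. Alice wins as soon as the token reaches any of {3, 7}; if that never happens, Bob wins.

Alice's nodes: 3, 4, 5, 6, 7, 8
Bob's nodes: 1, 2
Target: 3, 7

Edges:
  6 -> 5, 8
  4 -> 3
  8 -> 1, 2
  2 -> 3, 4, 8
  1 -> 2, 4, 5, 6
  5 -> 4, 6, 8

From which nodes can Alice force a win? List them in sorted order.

A0 = {3, 7}
A1: add {4} — 4 (Alice) has 4→3.
A2: add {5} — 5 (Alice) has 5→4.
A3: add {6} — 6 (Alice) has 6→5.
A4 = A3; e.g. 1 (Bob) can still go to 2. Fixed point.
Alice's winning region = {3, 4, 5, 6, 7}.

3, 4, 5, 6, 7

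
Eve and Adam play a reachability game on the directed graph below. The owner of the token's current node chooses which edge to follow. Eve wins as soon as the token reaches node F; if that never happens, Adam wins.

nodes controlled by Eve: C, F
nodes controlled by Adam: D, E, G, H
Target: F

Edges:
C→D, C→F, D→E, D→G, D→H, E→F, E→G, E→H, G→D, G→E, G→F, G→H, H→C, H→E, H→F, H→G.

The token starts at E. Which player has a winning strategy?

A0 = {F}
A1: add {C} — C (Eve) has C→F.
A2 = A1; e.g. D (Adam) can still go to E. Fixed point.
E never enters the attractor, so Adam can avoid the target forever.

Adam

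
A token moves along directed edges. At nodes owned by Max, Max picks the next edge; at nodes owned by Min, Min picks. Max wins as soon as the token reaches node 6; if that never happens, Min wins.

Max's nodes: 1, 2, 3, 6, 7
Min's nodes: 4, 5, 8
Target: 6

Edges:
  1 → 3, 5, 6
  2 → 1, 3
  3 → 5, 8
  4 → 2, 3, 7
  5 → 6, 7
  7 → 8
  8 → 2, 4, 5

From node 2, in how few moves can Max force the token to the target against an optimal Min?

2

A0 = {6}
A1: add {1} — 1 (Max) has 1→6.
A2: add {2} — 2 (Max) has 2→1.
A3 = A2; e.g. 3 (Max) has no edge into A2. Fixed point.
2 enters the attractor at level 2, so Max can force the target in 2 moves from there.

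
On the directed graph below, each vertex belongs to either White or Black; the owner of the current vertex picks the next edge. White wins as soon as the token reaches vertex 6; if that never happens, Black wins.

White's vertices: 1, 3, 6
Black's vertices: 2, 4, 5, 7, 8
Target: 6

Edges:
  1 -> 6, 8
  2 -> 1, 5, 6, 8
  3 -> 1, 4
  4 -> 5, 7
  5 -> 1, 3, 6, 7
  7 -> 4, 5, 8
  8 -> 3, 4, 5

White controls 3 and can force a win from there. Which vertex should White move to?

A0 = {6}
A1: add {1} — 1 (White) has 1→6.
A2: add {3} — 3 (White) has 3→1.
A3 = A2; e.g. 2 (Black) can still go to 5. Fixed point.
From 3, successor 1 is in the attractor (rank 1); the other successor 4 is not.

1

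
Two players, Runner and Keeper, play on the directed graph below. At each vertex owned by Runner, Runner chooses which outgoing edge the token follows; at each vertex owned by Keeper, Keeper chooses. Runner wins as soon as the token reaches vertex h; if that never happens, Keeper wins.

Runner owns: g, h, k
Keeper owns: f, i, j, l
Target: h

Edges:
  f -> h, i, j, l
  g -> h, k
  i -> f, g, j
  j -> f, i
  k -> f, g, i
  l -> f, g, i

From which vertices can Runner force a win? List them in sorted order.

A0 = {h}
A1: add {g} — g (Runner) has g→h.
A2: add {k} — k (Runner) has k→g.
A3 = A2; e.g. f (Keeper) can still go to i. Fixed point.
Runner's winning region = {g, h, k}.

g, h, k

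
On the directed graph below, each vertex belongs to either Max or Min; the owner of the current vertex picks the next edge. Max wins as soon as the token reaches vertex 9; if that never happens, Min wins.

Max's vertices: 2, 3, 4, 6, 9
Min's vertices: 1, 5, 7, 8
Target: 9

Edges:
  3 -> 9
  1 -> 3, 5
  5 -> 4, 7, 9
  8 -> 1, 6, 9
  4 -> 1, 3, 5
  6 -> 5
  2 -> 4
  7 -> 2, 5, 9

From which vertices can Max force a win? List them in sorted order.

A0 = {9}
A1: add {3} — 3 (Max) has 3→9.
A2: add {4} — 4 (Max) has 4→3.
A3: add {2} — 2 (Max) has 2→4.
A4 = A3; e.g. 1 (Min) can still go to 5. Fixed point.
Max's winning region = {2, 3, 4, 9}.

2, 3, 4, 9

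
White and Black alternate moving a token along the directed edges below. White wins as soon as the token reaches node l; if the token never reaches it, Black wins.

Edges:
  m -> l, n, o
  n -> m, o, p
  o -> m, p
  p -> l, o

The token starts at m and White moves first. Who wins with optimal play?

Track states (vertex, player-to-move).
A0 = {(l,White), (l,Black)}
A1: add {(m,White), (p,White)}.
(m,White) ∈ A1 ⇒ White forces the target.

White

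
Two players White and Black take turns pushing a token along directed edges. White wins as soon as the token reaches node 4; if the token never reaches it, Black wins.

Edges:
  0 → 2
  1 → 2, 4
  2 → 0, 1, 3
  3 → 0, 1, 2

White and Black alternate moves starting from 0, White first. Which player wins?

Track states (vertex, player-to-move).
A0 = {(4,White), (4,Black)}
A1: add {(1,White)}.
A2 = A1; e.g. (0,White) stays out. (0,White) never enters ⇒ Black avoids the target.

Black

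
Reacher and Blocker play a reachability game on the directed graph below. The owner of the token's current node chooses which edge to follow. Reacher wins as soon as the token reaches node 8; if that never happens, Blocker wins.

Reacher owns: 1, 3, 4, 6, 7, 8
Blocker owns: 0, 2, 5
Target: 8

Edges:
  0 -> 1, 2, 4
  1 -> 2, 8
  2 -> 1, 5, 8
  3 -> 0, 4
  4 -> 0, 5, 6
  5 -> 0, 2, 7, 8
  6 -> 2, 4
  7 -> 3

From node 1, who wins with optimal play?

Reacher

A0 = {8}
A1: add {1} — 1 (Reacher) has 1→8.
A2 = A1; e.g. 0 (Blocker) can still go to 2. Fixed point.
1 ∈ A1, so Reacher can force the target.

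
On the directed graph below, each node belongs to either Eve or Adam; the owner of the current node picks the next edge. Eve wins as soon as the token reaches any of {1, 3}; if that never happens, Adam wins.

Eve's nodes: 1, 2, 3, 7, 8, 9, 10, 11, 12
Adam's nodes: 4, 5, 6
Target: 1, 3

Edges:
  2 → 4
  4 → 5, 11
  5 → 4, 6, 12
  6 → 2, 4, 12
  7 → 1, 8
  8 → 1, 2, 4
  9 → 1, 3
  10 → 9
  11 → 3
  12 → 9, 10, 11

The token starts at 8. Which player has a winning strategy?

A0 = {1, 3}
A1: add {7, 8, 9, 11} — 7 (Eve) has 7→1; 8 (Eve) has 8→1; 9 (Eve) has 9→1; 11 (Eve) has 11→3.
8 ∈ A1, so Eve can force the target.

Eve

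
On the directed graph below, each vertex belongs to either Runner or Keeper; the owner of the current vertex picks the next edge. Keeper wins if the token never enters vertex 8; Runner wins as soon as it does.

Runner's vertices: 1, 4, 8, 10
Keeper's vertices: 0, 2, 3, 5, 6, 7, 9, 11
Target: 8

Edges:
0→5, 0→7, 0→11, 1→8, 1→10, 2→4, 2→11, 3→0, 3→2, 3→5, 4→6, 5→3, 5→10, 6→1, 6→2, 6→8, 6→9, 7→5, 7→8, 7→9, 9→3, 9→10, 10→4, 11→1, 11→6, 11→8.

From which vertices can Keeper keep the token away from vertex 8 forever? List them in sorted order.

A0 = {8}
A1: add {1} — 1 (Runner) has 1→8.
A2 = A1; e.g. 0 (Keeper) can still go to 5. Fixed point.
Runner's attractor = {1, 8}; Keeper avoids the target exactly from the complement.

0, 2, 3, 4, 5, 6, 7, 9, 10, 11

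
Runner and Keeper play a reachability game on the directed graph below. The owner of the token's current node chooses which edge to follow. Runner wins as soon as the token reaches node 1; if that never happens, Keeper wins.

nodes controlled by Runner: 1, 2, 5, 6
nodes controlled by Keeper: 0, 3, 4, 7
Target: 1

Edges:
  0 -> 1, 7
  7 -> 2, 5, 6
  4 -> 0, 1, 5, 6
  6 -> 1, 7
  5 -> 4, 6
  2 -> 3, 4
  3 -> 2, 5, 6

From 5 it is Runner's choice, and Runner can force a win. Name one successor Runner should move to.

6

A0 = {1}
A1: add {6} — 6 (Runner) has 6→1.
A2: add {5} — 5 (Runner) has 5→6.
A3 = A2; e.g. 0 (Keeper) can still go to 7. Fixed point.
From 5, successor 6 is in the attractor (rank 1); the other successor 4 is not.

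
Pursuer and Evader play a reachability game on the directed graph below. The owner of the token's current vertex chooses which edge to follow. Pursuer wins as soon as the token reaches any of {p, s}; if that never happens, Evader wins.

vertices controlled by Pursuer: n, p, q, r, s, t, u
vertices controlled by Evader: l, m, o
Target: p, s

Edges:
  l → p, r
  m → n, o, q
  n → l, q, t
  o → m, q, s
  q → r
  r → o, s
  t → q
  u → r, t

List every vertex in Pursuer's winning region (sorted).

A0 = {p, s}
A1: add {r} — r (Pursuer) has r→s.
A2: add {l, q, u} — l (Evader): all of {p, r} already in; q (Pursuer) has q→r; u (Pursuer) has u→r.
A3: add {n, t} — n (Pursuer) has n→l; t (Pursuer) has t→q.
A4 = A3; e.g. m (Evader) can still go to o. Fixed point.
Pursuer's winning region = {l, n, p, q, r, s, t, u}.

l, n, p, q, r, s, t, u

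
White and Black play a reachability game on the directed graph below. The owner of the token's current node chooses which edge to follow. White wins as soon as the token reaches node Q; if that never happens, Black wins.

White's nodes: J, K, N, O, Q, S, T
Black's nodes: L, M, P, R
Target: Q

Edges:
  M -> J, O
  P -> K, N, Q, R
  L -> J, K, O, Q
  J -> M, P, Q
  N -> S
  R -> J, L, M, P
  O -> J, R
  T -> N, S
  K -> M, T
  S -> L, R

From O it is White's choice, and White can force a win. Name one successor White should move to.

A0 = {Q}
A1: add {J} — J (White) has J→Q.
A2: add {O} — O (White) has O→J.
A3: add {M} — M (Black): all of {J, O} already in.
A4: add {K} — K (White) has K→M.
A5: add {L} — L (Black): all of {J, K, O, Q} already in.
A6: add {S} — S (White) has S→L.
A7: add {N, T} — N (White) has N→S; T (White) has T→S.
A8 = A7; e.g. P (Black) can still go to R. Fixed point.
From O, successor J is in the attractor (rank 1); the other successor R is not.

J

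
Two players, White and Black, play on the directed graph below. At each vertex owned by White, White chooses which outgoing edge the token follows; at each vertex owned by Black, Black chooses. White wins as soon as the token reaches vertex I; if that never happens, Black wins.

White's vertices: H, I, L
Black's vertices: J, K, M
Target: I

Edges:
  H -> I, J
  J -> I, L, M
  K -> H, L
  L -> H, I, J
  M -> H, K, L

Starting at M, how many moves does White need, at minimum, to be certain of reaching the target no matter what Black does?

3

A0 = {I}
A1: add {H, L} — H (White) has H→I; L (White) has L→I.
A2: add {K} — K (Black): all of {H, L} already in.
A3: add {M} — M (Black): all of {H, K, L} already in.
M enters the attractor at level 3, so White can force the target in 3 moves from there.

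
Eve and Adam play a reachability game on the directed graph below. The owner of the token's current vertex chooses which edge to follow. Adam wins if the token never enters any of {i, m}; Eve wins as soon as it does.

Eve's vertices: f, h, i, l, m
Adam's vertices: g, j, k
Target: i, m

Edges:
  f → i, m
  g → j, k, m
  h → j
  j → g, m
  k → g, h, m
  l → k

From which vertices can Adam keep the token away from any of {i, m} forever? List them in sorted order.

A0 = {i, m}
A1: add {f} — f (Eve) has f→i.
A2 = A1; e.g. g (Adam) can still go to j. Fixed point.
Eve's attractor = {f, i, m}; Adam avoids the target exactly from the complement.

g, h, j, k, l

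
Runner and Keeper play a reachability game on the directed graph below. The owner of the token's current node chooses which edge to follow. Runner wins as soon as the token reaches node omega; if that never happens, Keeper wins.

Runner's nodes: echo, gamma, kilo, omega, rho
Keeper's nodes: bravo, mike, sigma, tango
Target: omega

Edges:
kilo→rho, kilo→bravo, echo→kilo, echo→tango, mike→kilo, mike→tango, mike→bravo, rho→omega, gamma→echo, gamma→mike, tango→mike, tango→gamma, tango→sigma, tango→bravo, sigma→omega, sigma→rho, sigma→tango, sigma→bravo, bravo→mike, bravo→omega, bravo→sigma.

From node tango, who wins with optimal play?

Keeper

A0 = {omega}
A1: add {rho} — rho (Runner) has rho→omega.
A2: add {kilo} — kilo (Runner) has kilo→rho.
A3: add {echo} — echo (Runner) has echo→kilo.
A4: add {gamma} — gamma (Runner) has gamma→echo.
A5 = A4; e.g. mike (Keeper) can still go to tango. Fixed point.
tango never enters the attractor, so Keeper can avoid the target forever.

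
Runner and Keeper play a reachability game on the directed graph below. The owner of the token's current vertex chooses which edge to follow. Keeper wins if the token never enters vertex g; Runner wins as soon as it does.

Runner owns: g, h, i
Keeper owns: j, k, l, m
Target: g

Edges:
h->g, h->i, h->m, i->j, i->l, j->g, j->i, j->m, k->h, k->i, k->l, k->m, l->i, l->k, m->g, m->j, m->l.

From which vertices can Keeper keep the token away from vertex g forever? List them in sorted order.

i, j, k, l, m

A0 = {g}
A1: add {h} — h (Runner) has h→g.
A2 = A1; e.g. i (Runner) has no edge into A1. Fixed point.
Runner's attractor = {g, h}; Keeper avoids the target exactly from the complement.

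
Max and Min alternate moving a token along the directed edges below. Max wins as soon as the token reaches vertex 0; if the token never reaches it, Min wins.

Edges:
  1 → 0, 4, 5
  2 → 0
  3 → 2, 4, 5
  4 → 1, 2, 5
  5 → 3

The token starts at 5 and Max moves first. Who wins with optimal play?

Track states (vertex, player-to-move).
A0 = {(0,Max), (0,Min)}
A1: add {(1,Max), (2,Max), (2,Min)}.
A2: add {(3,Max), (4,Max)}.
A3: add {(5,Min)}.
A4 = A3; e.g. (1,Min) stays out. (5,Max) never enters ⇒ Min avoids the target.

Min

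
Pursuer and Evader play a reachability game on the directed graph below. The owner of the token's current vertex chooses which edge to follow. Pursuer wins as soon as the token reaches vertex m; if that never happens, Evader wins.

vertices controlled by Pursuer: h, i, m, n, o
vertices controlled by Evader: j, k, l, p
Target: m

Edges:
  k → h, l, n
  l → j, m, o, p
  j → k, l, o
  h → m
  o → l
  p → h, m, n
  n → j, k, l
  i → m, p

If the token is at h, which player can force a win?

Pursuer

A0 = {m}
A1: add {h, i} — h (Pursuer) has h→m; i (Pursuer) has i→m.
A2 = A1; e.g. j (Evader) can still go to k. Fixed point.
h ∈ A1, so Pursuer can force the target.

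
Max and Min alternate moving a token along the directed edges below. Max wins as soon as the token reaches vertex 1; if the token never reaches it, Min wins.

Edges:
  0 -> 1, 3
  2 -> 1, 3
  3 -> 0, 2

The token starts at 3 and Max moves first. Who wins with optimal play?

Min

Track states (vertex, player-to-move).
A0 = {(1,Max), (1,Min)}
A1: add {(0,Max), (2,Max)}.
A2: add {(3,Min)}.
A3 = A2; e.g. (0,Min) stays out. (3,Max) never enters ⇒ Min avoids the target.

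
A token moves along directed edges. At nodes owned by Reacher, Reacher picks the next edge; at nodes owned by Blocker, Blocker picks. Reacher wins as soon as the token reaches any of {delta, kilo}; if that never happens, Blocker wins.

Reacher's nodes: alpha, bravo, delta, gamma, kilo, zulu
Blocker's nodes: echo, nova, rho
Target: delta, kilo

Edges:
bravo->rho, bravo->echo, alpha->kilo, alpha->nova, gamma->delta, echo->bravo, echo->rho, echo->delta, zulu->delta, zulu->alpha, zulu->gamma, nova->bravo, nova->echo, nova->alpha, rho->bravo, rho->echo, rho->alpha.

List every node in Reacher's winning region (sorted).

A0 = {delta, kilo}
A1: add {alpha, gamma, zulu} — alpha (Reacher) has alpha→kilo; zulu (Reacher) has zulu→delta; gamma (Reacher) has gamma→delta.
A2 = A1; e.g. bravo (Reacher) has no edge into A1. Fixed point.
Reacher's winning region = {alpha, delta, gamma, kilo, zulu}.

alpha, delta, gamma, kilo, zulu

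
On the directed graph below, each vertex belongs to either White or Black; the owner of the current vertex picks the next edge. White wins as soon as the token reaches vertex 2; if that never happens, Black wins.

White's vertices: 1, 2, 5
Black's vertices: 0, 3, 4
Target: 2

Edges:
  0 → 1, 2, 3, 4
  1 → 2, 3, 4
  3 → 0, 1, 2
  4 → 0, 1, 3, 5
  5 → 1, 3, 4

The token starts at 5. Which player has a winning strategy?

White

A0 = {2}
A1: add {1} — 1 (White) has 1→2.
A2: add {5} — 5 (White) has 5→1.
A3 = A2; e.g. 0 (Black) can still go to 3. Fixed point.
5 ∈ A2, so White can force the target.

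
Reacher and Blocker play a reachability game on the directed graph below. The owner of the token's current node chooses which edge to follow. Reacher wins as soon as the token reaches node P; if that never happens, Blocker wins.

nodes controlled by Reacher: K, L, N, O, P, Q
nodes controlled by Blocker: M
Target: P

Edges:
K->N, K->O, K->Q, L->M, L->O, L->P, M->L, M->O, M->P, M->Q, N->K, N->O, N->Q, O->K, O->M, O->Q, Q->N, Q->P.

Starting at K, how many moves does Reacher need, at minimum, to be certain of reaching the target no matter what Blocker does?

A0 = {P}
A1: add {L, Q} — L (Reacher) has L→P; Q (Reacher) has Q→P.
A2: add {K, N, O} — K (Reacher) has K→Q; N (Reacher) has N→Q; O (Reacher) has O→Q.
K enters the attractor at level 2, so Reacher can force the target in 2 moves from there.

2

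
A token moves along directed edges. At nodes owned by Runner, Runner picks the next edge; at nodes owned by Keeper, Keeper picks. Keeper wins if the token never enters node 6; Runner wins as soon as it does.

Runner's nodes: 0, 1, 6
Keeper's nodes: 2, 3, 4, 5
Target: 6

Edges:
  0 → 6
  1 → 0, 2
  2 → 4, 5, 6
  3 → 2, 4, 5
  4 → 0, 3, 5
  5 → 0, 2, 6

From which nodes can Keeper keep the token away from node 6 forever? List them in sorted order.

A0 = {6}
A1: add {0} — 0 (Runner) has 0→6.
A2: add {1} — 1 (Runner) has 1→0.
A3 = A2; e.g. 2 (Keeper) can still go to 4. Fixed point.
Runner's attractor = {0, 1, 6}; Keeper avoids the target exactly from the complement.

2, 3, 4, 5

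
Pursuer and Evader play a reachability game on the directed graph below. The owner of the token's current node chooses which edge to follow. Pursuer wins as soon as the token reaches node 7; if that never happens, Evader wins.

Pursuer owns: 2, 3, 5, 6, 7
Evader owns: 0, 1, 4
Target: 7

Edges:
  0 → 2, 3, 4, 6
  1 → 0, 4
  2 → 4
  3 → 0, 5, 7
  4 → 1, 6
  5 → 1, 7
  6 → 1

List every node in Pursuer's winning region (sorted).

A0 = {7}
A1: add {3, 5} — 3 (Pursuer) has 3→7; 5 (Pursuer) has 5→7.
A2 = A1; e.g. 0 (Evader) can still go to 2. Fixed point.
Pursuer's winning region = {3, 5, 7}.

3, 5, 7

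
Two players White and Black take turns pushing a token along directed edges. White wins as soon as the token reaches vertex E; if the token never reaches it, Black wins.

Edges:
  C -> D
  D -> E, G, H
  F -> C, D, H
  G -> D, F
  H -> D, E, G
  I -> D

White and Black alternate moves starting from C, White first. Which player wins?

Track states (vertex, player-to-move).
A0 = {(E,White), (E,Black)}
A1: add {(D,White), (H,White)}.
A2: add {(C,Black), (I,Black)}.
A3: add {(F,White)}.
A4: add {(G,Black)}.
A5 = A4; e.g. (C,White) stays out. (C,White) never enters ⇒ Black avoids the target.

Black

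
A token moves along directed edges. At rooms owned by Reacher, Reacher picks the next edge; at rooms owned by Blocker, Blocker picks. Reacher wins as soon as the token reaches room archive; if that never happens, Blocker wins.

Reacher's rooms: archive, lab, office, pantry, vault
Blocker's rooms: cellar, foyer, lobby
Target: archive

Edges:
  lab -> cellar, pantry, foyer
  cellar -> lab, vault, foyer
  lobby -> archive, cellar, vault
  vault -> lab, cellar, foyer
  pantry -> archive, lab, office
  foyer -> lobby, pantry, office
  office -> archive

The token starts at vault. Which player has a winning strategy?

Reacher

A0 = {archive}
A1: add {office, pantry} — pantry (Reacher) has pantry→archive; office (Reacher) has office→archive.
A2: add {lab} — lab (Reacher) has lab→pantry.
A3: add {vault} — vault (Reacher) has vault→lab.
A4 = A3; e.g. cellar (Blocker) can still go to foyer. Fixed point.
vault ∈ A3, so Reacher can force the target.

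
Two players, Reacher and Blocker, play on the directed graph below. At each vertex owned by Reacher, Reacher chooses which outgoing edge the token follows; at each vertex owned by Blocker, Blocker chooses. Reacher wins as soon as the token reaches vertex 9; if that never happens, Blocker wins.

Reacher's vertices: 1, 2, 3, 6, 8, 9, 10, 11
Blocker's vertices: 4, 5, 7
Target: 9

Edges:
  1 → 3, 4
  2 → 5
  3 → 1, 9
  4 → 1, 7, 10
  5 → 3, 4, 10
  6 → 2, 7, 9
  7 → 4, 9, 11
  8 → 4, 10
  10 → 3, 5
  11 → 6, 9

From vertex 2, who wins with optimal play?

Blocker

A0 = {9}
A1: add {3, 6, 11} — 3 (Reacher) has 3→9; 6 (Reacher) has 6→9; 11 (Reacher) has 11→9.
A2: add {1, 10} — 1 (Reacher) has 1→3; 10 (Reacher) has 10→3.
A3: add {8} — 8 (Reacher) has 8→10.
A4 = A3; e.g. 2 (Reacher) has no edge into A3. Fixed point.
2 never enters the attractor, so Blocker can avoid the target forever.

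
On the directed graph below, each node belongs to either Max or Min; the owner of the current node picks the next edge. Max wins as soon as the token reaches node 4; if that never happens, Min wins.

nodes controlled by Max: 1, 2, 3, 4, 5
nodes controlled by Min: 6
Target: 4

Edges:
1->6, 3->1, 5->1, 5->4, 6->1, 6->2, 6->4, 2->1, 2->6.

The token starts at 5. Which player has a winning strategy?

Max

A0 = {4}
A1: add {5} — 5 (Max) has 5→4.
A2 = A1; e.g. 1 (Max) has no edge into A1. Fixed point.
5 ∈ A1, so Max can force the target.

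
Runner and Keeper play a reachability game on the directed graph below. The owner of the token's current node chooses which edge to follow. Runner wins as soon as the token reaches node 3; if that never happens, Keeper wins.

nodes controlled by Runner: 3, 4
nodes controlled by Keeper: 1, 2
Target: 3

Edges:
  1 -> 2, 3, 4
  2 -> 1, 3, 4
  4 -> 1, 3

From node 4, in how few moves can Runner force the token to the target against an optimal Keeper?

A0 = {3}
A1: add {4} — 4 (Runner) has 4→3.
A2 = A1; e.g. 1 (Keeper) can still go to 2. Fixed point.
4 enters the attractor at level 1, so Runner can force the target in 1 move from there.

1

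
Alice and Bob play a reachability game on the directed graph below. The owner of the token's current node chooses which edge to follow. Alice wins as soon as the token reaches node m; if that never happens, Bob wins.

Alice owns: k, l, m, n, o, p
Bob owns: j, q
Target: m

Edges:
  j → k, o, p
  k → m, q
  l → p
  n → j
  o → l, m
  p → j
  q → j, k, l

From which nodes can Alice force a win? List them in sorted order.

k, m, o

A0 = {m}
A1: add {k, o} — k (Alice) has k→m; o (Alice) has o→m.
A2 = A1; e.g. j (Bob) can still go to p. Fixed point.
Alice's winning region = {k, m, o}.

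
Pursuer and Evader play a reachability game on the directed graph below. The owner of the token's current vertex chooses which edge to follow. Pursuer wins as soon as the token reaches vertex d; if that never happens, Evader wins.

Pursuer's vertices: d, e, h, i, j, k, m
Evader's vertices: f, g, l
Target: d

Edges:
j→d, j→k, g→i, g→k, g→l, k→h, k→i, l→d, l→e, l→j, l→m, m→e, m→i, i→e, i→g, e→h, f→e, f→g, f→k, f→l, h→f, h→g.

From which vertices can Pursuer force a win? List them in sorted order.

A0 = {d}
A1: add {j} — j (Pursuer) has j→d.
A2 = A1; e.g. e (Pursuer) has no edge into A1. Fixed point.
Pursuer's winning region = {d, j}.

d, j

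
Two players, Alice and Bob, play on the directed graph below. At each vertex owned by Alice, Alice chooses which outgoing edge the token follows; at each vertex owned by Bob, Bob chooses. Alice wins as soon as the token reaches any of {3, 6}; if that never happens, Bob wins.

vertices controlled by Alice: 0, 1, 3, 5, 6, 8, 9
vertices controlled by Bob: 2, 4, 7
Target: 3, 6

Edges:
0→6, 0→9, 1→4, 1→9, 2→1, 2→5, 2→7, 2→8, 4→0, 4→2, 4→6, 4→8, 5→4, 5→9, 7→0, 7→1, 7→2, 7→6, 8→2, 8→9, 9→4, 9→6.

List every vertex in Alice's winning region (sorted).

0, 1, 3, 5, 6, 8, 9

A0 = {3, 6}
A1: add {0, 9} — 0 (Alice) has 0→6; 9 (Alice) has 9→6.
A2: add {1, 5, 8} — 1 (Alice) has 1→9; 5 (Alice) has 5→9; 8 (Alice) has 8→9.
A3 = A2; e.g. 2 (Bob) can still go to 7. Fixed point.
Alice's winning region = {0, 1, 3, 5, 6, 8, 9}.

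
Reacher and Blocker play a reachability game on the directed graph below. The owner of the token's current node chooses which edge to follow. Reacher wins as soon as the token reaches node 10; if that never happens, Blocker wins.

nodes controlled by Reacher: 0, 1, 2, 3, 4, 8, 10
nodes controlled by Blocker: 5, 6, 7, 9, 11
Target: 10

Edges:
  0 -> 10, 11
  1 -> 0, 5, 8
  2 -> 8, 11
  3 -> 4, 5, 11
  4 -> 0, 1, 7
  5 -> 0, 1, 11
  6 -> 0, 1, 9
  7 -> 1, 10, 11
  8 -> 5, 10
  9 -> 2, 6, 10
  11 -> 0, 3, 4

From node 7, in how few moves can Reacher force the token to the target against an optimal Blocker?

5

A0 = {10}
A1: add {0, 8} — 0 (Reacher) has 0→10; 8 (Reacher) has 8→10.
A2: add {1, 2, 4} — 1 (Reacher) has 1→0; 2 (Reacher) has 2→8; 4 (Reacher) has 4→0.
A3: add {3} — 3 (Reacher) has 3→4.
A4: add {11} — 11 (Blocker): all of {0, 3, 4} already in.
A5: add {5, 7} — 5 (Blocker): all of {0, 1, 11} already in; 7 (Blocker): all of {1, 10, 11} already in.
A6 = A5; e.g. 6 (Blocker) can still go to 9. Fixed point.
7 enters the attractor at level 5, so Reacher can force the target in 5 moves from there.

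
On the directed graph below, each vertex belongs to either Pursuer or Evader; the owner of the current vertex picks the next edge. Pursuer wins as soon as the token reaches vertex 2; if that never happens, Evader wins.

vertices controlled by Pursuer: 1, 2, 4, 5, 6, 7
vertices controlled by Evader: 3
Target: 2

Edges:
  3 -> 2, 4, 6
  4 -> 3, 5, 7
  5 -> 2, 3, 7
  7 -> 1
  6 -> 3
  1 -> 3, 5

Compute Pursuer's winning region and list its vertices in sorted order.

A0 = {2}
A1: add {5} — 5 (Pursuer) has 5→2.
A2: add {1, 4} — 1 (Pursuer) has 1→5; 4 (Pursuer) has 4→5.
A3: add {7} — 7 (Pursuer) has 7→1.
A4 = A3; e.g. 3 (Evader) can still go to 6. Fixed point.
Pursuer's winning region = {1, 2, 4, 5, 7}.

1, 2, 4, 5, 7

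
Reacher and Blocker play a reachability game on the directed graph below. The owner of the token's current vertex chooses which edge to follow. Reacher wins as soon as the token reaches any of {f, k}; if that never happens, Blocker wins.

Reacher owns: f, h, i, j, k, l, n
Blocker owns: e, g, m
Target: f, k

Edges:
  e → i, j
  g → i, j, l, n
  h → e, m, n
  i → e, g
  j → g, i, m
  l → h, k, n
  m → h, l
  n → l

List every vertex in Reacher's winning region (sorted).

f, h, j, k, l, m, n

A0 = {f, k}
A1: add {l} — l (Reacher) has l→k.
A2: add {n} — n (Reacher) has n→l.
A3: add {h} — h (Reacher) has h→n.
A4: add {m} — m (Blocker): all of {h, l} already in.
A5: add {j} — j (Reacher) has j→m.
A6 = A5; e.g. e (Blocker) can still go to i. Fixed point.
Reacher's winning region = {f, h, j, k, l, m, n}.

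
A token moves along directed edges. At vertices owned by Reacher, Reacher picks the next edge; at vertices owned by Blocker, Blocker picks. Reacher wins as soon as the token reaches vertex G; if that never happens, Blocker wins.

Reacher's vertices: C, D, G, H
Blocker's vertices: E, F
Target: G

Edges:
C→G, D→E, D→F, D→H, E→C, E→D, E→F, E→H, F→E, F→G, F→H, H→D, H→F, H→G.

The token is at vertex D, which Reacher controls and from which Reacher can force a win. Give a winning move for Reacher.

A0 = {G}
A1: add {C, H} — C (Reacher) has C→G; H (Reacher) has H→G.
A2: add {D} — D (Reacher) has D→H.
A3 = A2; e.g. E (Blocker) can still go to F. Fixed point.
From D, successor H is in the attractor (rank 1); the other successors E, F are not.

H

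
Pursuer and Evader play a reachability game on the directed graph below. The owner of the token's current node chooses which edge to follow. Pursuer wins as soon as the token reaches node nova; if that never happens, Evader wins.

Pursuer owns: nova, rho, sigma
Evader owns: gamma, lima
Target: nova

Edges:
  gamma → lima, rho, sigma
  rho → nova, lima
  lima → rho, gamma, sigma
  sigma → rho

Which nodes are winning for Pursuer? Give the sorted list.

nova, rho, sigma

A0 = {nova}
A1: add {rho} — rho (Pursuer) has rho→nova.
A2: add {sigma} — sigma (Pursuer) has sigma→rho.
A3 = A2; e.g. lima (Evader) can still go to gamma. Fixed point.
Pursuer's winning region = {nova, rho, sigma}.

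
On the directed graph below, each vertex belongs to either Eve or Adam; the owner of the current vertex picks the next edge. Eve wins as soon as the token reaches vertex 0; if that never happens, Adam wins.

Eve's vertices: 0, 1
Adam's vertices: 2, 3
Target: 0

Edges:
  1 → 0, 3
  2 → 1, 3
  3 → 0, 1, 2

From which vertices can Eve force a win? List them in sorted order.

A0 = {0}
A1: add {1} — 1 (Eve) has 1→0.
A2 = A1; e.g. 2 (Adam) can still go to 3. Fixed point.
Eve's winning region = {0, 1}.

0, 1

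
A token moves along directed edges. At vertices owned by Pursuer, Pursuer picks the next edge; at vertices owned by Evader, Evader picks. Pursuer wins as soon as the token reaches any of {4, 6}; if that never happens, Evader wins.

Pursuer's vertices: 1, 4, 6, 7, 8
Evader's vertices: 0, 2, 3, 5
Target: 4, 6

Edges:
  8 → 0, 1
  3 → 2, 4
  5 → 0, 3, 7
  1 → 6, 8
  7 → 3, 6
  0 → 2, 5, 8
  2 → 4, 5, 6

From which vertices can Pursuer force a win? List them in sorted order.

1, 4, 6, 7, 8

A0 = {4, 6}
A1: add {1, 7} — 1 (Pursuer) has 1→6; 7 (Pursuer) has 7→6.
A2: add {8} — 8 (Pursuer) has 8→1.
A3 = A2; e.g. 0 (Evader) can still go to 2. Fixed point.
Pursuer's winning region = {1, 4, 6, 7, 8}.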